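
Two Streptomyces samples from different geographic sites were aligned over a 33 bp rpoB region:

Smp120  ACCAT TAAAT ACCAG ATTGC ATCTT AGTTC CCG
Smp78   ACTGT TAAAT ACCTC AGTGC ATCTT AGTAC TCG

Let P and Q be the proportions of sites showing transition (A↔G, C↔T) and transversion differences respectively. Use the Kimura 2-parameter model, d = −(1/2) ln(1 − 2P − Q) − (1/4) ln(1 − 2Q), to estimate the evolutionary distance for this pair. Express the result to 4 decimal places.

0.2499

Mismatches occur at site 3 (C/T, transition), site 4 (A/G, transition), site 14 (A/T, transversion), site 15 (G/C, transversion), site 17 (T/G, transversion), site 29 (T/A, transversion), site 31 (C/T, transition).
Of the 7 differences, 3 transitions and 4 transversions over 33 sites: P = 3/33 = 0.090909, Q = 4/33 = 0.121212.
d = −0.5·ln(0.696970) − 0.25·ln(0.757576) = −0.5·(-0.361013) − 0.25·(-0.277631) = 0.2499.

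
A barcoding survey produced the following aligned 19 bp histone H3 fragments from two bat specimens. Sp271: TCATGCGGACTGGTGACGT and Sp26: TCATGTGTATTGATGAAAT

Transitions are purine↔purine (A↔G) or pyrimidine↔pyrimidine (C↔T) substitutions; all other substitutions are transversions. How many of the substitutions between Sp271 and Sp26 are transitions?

Differing sites — 6:C/T (Ti); 8:G/T (Tv); 10:C/T (Ti); 13:G/A (Ti); 17:C/A (Tv); 18:G/A (Ti).
Of the 6 differences, 4 transitions and 2 transversions, so the answer is 4.

4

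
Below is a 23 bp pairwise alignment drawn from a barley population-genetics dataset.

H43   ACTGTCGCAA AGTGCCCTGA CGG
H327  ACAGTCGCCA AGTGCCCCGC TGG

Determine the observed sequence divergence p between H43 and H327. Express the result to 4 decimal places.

0.2174

Mismatches occur at site 3 (T/A), site 9 (A/C), site 18 (T/C), site 20 (A/C), site 21 (C/T).
There are 5 differences over 23 sites, so p = 5/23 = 0.2174.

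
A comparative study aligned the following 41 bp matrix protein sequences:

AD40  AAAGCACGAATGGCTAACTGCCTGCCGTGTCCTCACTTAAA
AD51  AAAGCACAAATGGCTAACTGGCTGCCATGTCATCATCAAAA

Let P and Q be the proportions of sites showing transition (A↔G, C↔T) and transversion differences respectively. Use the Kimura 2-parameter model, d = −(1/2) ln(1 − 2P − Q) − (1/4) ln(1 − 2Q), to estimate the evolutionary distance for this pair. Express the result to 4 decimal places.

0.1957

Mismatches occur at site 8 (G↔A, transition), site 21 (C↔G, transversion), site 27 (G↔A, transition), site 32 (C↔A, transversion), site 36 (C↔T, transition), site 37 (T↔C, transition), site 38 (T↔A, transversion).
Of the 7 differences, 4 transitions and 3 transversions over 41 sites: P = 4/41 = 0.097561, Q = 3/41 = 0.073171.
d = −0.5·ln(0.731707) − 0.25·ln(0.853658) = −0.5·(-0.312375) − 0.25·(-0.158225) = 0.1957.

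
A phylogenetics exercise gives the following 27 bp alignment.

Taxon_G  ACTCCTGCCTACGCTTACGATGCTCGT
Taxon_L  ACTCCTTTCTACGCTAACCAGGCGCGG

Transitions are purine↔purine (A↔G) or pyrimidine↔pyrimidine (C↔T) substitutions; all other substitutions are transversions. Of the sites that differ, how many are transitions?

Mismatches occur at site 7 (G/T, transversion), site 8 (C/T, transition), site 16 (T/A, transversion), site 19 (G/C, transversion), site 21 (T/G, transversion), site 24 (T/G, transversion), site 27 (T/G, transversion).
Of the 7 differences, 1 transition and 6 transversions, so the answer is 1.

1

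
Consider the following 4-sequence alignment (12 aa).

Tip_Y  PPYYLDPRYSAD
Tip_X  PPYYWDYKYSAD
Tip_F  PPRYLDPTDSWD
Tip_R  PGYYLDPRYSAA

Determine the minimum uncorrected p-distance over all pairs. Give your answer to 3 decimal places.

Pairwise Hamming distances:
  Tip_Y vs Tip_X: 3
  Tip_Y vs Tip_F: 4
  Tip_Y vs Tip_R: 2
  Tip_X vs Tip_F: 6
  Tip_X vs Tip_R: 5
  Tip_F vs Tip_R: 6
The smallest is 2 mismatches, between Tip_Y and Tip_R; p = 2/12 = 0.167.

0.167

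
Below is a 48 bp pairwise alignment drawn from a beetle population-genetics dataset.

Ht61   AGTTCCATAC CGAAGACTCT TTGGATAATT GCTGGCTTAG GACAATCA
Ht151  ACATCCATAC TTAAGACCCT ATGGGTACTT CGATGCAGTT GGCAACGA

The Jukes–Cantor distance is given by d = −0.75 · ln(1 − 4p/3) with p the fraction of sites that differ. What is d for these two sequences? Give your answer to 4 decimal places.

0.5627

Mismatches occur at site 2 (G/C), site 3 (T/A), site 11 (C/T), site 12 (G/T), site 18 (T/C), site 21 (T/A), site 25 (A/G), site 28 (A/C), site 31 (G/C), site 32 (C/G), site 33 (T/A), site 34 (G/T), site 37 (T/A), site 38 (T/G), site 39 (A/T), site 40 (G/T), site 42 (A/G), site 46 (T/C), site 47 (C/G).
p = 19/48 = 0.395833.
d = −0.75 · ln(1 − (4/3)·0.395833) = −0.75 · ln(0.472223) = −0.75 · (-0.750304) = 0.5627.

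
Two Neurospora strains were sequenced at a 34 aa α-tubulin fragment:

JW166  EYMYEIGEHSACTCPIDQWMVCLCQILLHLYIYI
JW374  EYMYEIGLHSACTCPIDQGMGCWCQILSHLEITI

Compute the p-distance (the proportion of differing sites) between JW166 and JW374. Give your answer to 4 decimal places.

0.2059

Differing sites — 8:E/L; 19:W/G; 21:V/G; 23:L/W; 28:L/S; 31:Y/E; 33:Y/T.
There are 7 differences over 34 sites, so p = 7/34 = 0.2059.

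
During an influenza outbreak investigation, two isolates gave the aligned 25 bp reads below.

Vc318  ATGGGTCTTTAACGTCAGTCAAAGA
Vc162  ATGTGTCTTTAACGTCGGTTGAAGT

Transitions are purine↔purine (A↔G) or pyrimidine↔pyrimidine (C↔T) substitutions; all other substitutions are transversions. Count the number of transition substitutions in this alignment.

3

Differing sites — 4:G/T (Tv); 17:A/G (Ti); 20:C/T (Ti); 21:A/G (Ti); 25:A/T (Tv).
Of the 5 differences, 3 transitions and 2 transversions, so the answer is 3.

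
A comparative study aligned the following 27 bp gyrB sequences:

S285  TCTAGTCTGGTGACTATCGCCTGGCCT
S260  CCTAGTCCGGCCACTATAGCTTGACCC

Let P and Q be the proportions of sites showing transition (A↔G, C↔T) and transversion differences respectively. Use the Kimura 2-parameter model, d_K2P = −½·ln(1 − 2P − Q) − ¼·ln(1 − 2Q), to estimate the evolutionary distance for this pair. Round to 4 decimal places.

The sequences differ at positions 1 (T/C, transition), 8 (T/C, transition), 11 (T/C, transition), 12 (G/C, transversion), 18 (C/A, transversion), 21 (C/T, transition), 24 (G/A, transition), 27 (T/C, transition).
Of the 8 differences, 6 transitions and 2 transversions over 27 sites: P = 6/27 = 0.222222, Q = 2/27 = 0.074074.
d = −0.5·ln(0.481482) − 0.25·ln(0.851852) = −0.5·(-0.730886) − 0.25·(-0.160342) = 0.4055.

0.4055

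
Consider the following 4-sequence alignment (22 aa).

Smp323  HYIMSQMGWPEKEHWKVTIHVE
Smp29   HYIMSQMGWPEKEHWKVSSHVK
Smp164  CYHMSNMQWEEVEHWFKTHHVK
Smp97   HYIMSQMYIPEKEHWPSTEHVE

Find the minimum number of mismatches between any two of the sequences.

3

Pairwise Hamming distances:
  Smp323 vs Smp29: 3
  Smp323 vs Smp164: 10
  Smp323 vs Smp97: 5
  Smp29 vs Smp164: 10
  Smp29 vs Smp97: 7
  Smp164 vs Smp97: 11
The smallest is 3, between Smp323 and Smp29.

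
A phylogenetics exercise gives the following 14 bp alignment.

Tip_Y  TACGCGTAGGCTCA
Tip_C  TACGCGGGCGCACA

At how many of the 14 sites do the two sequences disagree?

4

Mismatches occur at site 7 (T↔G), site 8 (A↔G), site 9 (G↔C), site 12 (T↔A).
That gives 4 mismatches out of 14 aligned sites, so the Hamming distance is 4.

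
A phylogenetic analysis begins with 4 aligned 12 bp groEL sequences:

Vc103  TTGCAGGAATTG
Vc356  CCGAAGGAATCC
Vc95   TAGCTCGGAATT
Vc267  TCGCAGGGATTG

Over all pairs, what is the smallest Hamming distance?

Pairwise Hamming distances:
  Vc103 vs Vc356: 5
  Vc103 vs Vc95: 6
  Vc103 vs Vc267: 2
  Vc356 vs Vc95: 9
  Vc356 vs Vc267: 5
  Vc95 vs Vc267: 5
The smallest is 2, between Vc103 and Vc267.

2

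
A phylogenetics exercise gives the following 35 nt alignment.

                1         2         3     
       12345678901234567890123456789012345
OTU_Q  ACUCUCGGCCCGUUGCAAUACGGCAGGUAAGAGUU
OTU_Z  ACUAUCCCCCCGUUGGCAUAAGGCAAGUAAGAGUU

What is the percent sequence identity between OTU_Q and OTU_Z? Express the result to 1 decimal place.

80.0%

Mismatches occur at site 4 (C→A), site 7 (G→C), site 8 (G→C), site 16 (C→G), site 17 (A→C), site 21 (C→A), site 26 (G→A).
28 of the 35 sites match, so the percent identity is 28/35 × 100 = 80.0%.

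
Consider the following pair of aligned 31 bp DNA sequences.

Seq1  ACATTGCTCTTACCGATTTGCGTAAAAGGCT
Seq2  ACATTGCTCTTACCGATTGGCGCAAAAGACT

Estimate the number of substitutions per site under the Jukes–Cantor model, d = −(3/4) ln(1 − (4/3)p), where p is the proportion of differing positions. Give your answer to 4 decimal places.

Differing sites — 19:T/G; 23:T/C; 29:G/A.
p = 3/31 = 0.096774.
d = −0.75 · ln(1 − (4/3)·0.096774) = −0.75 · ln(0.870968) = −0.75 · (-0.138150) = 0.1036.

0.1036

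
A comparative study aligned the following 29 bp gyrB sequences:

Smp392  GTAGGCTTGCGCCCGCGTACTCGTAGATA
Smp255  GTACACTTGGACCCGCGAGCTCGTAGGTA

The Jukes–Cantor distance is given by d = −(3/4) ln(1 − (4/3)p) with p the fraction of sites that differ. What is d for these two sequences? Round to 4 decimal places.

0.2913

Mismatches occur at site 4 (G↔C), site 5 (G↔A), site 10 (C↔G), site 11 (G↔A), site 18 (T↔A), site 19 (A↔G), site 27 (A↔G).
p = 7/29 = 0.241379.
d = −0.75 · ln(1 − (4/3)·0.241379) = −0.75 · ln(0.678161) = −0.75 · (-0.388371) = 0.2913.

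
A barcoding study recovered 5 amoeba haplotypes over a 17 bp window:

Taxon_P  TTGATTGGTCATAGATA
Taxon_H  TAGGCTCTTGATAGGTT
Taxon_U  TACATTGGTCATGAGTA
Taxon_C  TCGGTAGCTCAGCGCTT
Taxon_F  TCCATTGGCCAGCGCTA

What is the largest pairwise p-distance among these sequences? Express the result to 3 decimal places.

Pairwise Hamming distances:
  Taxon_P vs Taxon_H: 8
  Taxon_P vs Taxon_U: 5
  Taxon_P vs Taxon_C: 8
  Taxon_P vs Taxon_F: 6
  Taxon_H vs Taxon_U: 9
  Taxon_H vs Taxon_C: 9
  Taxon_H vs Taxon_F: 12
  Taxon_U vs Taxon_C: 10
  Taxon_U vs Taxon_F: 6
  Taxon_C vs Taxon_F: 6
The largest is 12 mismatches, between Taxon_H and Taxon_F; p = 12/17 = 0.706.

0.706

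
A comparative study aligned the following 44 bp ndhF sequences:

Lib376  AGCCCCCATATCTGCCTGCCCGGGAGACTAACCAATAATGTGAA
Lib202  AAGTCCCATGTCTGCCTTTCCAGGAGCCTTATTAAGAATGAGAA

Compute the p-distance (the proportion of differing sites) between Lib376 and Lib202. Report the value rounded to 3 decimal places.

Mismatches occur at site 2 (G→A), site 3 (C→G), site 4 (C→T), site 10 (A→G), site 18 (G→T), site 19 (C→T), site 22 (G→A), site 27 (A→C), site 30 (A→T), site 32 (C→T), site 33 (C→T), site 36 (T→G), site 41 (T→A).
There are 13 differences over 44 sites, so p = 13/44 = 0.295.

0.295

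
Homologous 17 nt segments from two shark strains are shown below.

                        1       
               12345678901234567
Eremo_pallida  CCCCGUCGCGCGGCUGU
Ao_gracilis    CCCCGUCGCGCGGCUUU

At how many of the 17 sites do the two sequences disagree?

1

A single mismatch occurs at site 16 (G↔U).
That gives 1 mismatch out of 17 aligned sites, so the Hamming distance is 1.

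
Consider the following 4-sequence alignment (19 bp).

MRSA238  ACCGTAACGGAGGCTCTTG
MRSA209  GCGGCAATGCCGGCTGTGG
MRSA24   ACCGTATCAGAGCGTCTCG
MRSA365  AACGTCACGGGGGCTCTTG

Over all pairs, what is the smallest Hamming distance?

Pairwise Hamming distances:
  MRSA238 vs MRSA209: 8
  MRSA238 vs MRSA24: 5
  MRSA238 vs MRSA365: 3
  MRSA209 vs MRSA24: 12
  MRSA209 vs MRSA365: 10
  MRSA24 vs MRSA365: 8
The smallest is 3, between MRSA238 and MRSA365.

3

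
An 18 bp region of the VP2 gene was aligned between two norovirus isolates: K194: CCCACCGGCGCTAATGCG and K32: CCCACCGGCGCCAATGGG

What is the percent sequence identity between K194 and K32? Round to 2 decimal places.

Differing sites — 12:T/C; 17:C/G.
16 of the 18 sites match, so the percent identity is 16/18 × 100 = 88.89%.

88.89%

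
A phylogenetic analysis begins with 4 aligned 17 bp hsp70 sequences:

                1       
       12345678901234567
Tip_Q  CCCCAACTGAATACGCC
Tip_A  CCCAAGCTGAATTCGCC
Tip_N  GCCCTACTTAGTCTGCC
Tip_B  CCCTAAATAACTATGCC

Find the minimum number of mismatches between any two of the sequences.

3

Pairwise Hamming distances:
  Tip_Q vs Tip_A: 3
  Tip_Q vs Tip_N: 6
  Tip_Q vs Tip_B: 5
  Tip_A vs Tip_N: 8
  Tip_A vs Tip_B: 7
  Tip_N vs Tip_B: 7
The smallest is 3, between Tip_Q and Tip_A.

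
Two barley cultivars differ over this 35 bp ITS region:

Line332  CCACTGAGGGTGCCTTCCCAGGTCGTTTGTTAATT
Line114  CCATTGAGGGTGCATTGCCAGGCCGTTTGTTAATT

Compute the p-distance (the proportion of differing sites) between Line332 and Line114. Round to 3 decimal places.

0.114

The sequences differ at positions 4 (C/T), 14 (C/A), 17 (C/G), 23 (T/C).
There are 4 differences over 35 sites, so p = 4/35 = 0.114.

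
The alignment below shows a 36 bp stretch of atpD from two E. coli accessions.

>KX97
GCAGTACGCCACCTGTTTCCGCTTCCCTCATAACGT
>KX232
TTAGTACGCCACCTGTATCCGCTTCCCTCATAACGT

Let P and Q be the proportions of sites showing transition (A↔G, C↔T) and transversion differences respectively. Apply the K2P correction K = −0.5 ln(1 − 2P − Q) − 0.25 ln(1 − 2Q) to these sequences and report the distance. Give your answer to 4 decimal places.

0.0883

Mismatches occur at site 1 (G→T, transversion), site 2 (C→T, transition), site 17 (T→A, transversion).
Of the 3 differences, 1 transition and 2 transversions over 36 sites: P = 1/36 = 0.027778, Q = 2/36 = 0.055556.
d = −0.5·ln(0.888888) − 0.25·ln(0.888888) = −0.5·(-0.117784) − 0.25·(-0.117784) = 0.0883.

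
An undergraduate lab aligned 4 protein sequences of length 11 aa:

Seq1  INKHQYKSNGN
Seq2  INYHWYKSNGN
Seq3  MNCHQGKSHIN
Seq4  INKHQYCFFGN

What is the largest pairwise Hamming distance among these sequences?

Pairwise Hamming distances:
  Seq1 vs Seq2: 2
  Seq1 vs Seq3: 5
  Seq1 vs Seq4: 3
  Seq2 vs Seq3: 6
  Seq2 vs Seq4: 5
  Seq3 vs Seq4: 7
The largest is 7, between Seq3 and Seq4.

7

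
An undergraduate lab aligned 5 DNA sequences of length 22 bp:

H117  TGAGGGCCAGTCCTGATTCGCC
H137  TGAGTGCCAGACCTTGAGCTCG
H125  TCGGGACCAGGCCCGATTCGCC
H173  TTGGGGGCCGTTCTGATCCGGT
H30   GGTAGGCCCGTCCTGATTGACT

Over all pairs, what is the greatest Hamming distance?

Pairwise Hamming distances:
  H117 vs H137: 8
  H117 vs H125: 5
  H117 vs H173: 8
  H117 vs H30: 7
  H137 vs H125: 12
  H137 vs H173: 14
  H137 vs H30: 13
  H125 vs H173: 10
  H125 vs H30: 11
  H173 vs H30: 10
The largest is 14, between H137 and H173.

14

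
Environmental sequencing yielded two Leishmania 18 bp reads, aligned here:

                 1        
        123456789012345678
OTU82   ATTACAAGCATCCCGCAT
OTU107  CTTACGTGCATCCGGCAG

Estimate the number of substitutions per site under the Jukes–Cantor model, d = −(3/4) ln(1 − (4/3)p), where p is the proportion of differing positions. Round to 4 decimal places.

Differing sites — 1:A/C; 6:A/G; 7:A/T; 14:C/G; 18:T/G.
p = 5/18 = 0.277778.
d = −0.75 · ln(1 − (4/3)·0.277778) = −0.75 · ln(0.629629) = −0.75 · (-0.462625) = 0.3470.

0.3470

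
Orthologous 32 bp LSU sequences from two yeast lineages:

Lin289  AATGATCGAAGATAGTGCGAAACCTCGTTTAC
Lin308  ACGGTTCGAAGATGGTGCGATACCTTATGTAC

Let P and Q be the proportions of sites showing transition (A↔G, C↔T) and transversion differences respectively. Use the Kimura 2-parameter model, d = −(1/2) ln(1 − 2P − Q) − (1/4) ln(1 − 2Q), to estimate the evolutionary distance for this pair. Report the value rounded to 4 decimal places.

0.3043

The sequences differ at positions 2 (A/C, transversion), 3 (T/G, transversion), 5 (A/T, transversion), 14 (A/G, transition), 21 (A/T, transversion), 26 (C/T, transition), 27 (G/A, transition), 29 (T/G, transversion).
Of the 8 differences, 3 transitions and 5 transversions over 32 sites: P = 3/32 = 0.093750, Q = 5/32 = 0.156250.
d = −0.5·ln(0.656250) − 0.25·ln(0.687500) = −0.5·(-0.421213) − 0.25·(-0.374693) = 0.3043.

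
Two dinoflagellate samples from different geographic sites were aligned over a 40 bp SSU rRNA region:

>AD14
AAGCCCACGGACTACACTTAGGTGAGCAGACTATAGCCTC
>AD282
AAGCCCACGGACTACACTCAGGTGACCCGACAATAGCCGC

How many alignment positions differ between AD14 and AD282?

5

Differing sites — 19:T/C; 26:G/C; 28:A/C; 32:T/A; 39:T/G.
That gives 5 mismatches out of 40 aligned sites, so the Hamming distance is 5.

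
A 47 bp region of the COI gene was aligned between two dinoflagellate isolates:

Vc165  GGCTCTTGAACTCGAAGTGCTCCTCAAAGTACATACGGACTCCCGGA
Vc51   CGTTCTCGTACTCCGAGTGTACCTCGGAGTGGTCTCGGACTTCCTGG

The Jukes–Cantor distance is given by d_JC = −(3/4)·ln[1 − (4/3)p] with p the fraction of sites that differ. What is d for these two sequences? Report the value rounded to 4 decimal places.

0.5360

Differing sites — 1:G/C; 3:C/T; 7:T/C; 9:A/T; 14:G/C; 15:A/G; 20:C/T; 21:T/A; 26:A/G; 27:A/G; 31:A/G; 32:C/G; 33:A/T; 34:T/C; 35:A/T; 42:C/T; 45:G/T; 47:A/G.
p = 18/47 = 0.382979.
d = −0.75 · ln(1 − (4/3)·0.382979) = −0.75 · ln(0.489361) = −0.75 · (-0.714655) = 0.5360.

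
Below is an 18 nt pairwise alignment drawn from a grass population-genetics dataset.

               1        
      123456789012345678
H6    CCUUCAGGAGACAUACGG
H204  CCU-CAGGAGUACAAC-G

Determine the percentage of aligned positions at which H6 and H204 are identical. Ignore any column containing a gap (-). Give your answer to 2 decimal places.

75.00%

Excluding the 2 gap columns leaves 16 comparable sites.
The sequences differ at positions 11 (A/U), 12 (C/A), 13 (A/C), 14 (U/A).
12 of the 16 comparable sites match, so the percent identity is 12/16 × 100 = 75.00%.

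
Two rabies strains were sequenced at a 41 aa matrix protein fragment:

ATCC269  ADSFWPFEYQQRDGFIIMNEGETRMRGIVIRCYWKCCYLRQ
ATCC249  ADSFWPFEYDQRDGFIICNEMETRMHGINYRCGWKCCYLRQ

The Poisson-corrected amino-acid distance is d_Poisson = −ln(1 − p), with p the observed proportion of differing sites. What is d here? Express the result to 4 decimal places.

Differing sites — 10:Q/D; 18:M/C; 21:G/M; 26:R/H; 29:V/N; 30:I/Y; 33:Y/G.
p = 7/41 = 0.170732.
d = −ln(1 − 0.170732) = −ln(0.829268) = 0.1872.

0.1872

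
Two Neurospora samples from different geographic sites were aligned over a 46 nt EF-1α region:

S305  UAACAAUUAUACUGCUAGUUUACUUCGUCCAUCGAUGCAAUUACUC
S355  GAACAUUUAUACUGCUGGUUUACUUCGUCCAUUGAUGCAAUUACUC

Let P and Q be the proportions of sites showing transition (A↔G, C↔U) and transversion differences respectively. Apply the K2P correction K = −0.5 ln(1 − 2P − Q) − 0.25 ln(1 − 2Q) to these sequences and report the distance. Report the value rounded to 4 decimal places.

0.0926

The sequences differ at positions 1 (U/G, transversion), 6 (A/U, transversion), 17 (A/G, transition), 33 (C/U, transition).
Of the 4 differences, 2 transitions and 2 transversions over 46 sites: P = 2/46 = 0.043478, Q = 2/46 = 0.043478.
d = −0.5·ln(0.869566) − 0.25·ln(0.913044) = −0.5·(-0.139761) − 0.25·(-0.090971) = 0.0926.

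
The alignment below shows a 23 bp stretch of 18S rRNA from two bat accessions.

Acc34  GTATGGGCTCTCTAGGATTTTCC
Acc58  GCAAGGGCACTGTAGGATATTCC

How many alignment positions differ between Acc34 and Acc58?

5

Differing sites — 2:T/C; 4:T/A; 9:T/A; 12:C/G; 19:T/A.
That gives 5 mismatches out of 23 aligned sites, so the Hamming distance is 5.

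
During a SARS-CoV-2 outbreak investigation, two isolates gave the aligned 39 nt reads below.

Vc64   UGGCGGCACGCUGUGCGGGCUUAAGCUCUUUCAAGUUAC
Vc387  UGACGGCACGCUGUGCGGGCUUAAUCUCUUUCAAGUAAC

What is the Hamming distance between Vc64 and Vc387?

3

Differing sites — 3:G/A; 25:G/U; 37:U/A.
That gives 3 mismatches out of 39 aligned sites, so the Hamming distance is 3.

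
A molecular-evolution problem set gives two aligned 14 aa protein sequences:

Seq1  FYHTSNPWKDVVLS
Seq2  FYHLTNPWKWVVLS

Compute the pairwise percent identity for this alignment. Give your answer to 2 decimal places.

Mismatches occur at site 4 (T→L), site 5 (S→T), site 10 (D→W).
11 of the 14 sites match, so the percent identity is 11/14 × 100 = 78.57%.

78.57%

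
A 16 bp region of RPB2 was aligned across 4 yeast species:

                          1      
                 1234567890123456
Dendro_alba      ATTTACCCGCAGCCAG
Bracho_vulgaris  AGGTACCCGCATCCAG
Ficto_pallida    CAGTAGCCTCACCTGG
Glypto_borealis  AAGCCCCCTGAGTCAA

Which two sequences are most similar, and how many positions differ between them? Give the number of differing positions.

Pairwise Hamming distances:
  Dendro_alba vs Bracho_vulgaris: 3
  Dendro_alba vs Ficto_pallida: 8
  Dendro_alba vs Glypto_borealis: 8
  Bracho_vulgaris vs Ficto_pallida: 7
  Bracho_vulgaris vs Glypto_borealis: 8
  Ficto_pallida vs Glypto_borealis: 10
The smallest is 3, between Dendro_alba and Bracho_vulgaris.

3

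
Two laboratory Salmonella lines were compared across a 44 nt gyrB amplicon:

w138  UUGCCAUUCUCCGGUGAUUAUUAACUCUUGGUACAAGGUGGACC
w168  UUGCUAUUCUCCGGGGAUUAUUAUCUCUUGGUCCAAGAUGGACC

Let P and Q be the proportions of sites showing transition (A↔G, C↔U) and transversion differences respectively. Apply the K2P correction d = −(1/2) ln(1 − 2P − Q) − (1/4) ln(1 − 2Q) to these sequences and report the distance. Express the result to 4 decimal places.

0.1233

Mismatches occur at site 5 (C/U, transition), site 15 (U/G, transversion), site 24 (A/U, transversion), site 33 (A/C, transversion), site 38 (G/A, transition).
Of the 5 differences, 2 transitions and 3 transversions over 44 sites: P = 2/44 = 0.045455, Q = 3/44 = 0.068182.
d = −0.5·ln(0.840908) − 0.25·ln(0.863636) = −0.5·(-0.173273) − 0.25·(-0.146604) = 0.1233.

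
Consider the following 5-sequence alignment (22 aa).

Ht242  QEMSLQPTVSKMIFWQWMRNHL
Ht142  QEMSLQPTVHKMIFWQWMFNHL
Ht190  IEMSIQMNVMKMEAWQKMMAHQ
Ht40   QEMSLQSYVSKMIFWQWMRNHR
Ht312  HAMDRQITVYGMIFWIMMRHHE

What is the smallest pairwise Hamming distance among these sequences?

Pairwise Hamming distances:
  Ht242 vs Ht142: 2
  Ht242 vs Ht190: 11
  Ht242 vs Ht40: 3
  Ht242 vs Ht312: 11
  Ht142 vs Ht190: 11
  Ht142 vs Ht40: 5
  Ht142 vs Ht312: 12
  Ht190 vs Ht40: 11
  Ht190 vs Ht312: 15
  Ht40 vs Ht312: 12
The smallest is 2, between Ht242 and Ht142.

2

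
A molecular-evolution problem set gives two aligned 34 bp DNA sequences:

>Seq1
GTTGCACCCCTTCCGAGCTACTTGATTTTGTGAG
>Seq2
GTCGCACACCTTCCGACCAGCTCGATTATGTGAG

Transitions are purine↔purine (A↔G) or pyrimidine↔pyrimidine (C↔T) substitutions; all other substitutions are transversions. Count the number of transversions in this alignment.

4

The sequences differ at positions 3 (T/C, transition), 8 (C/A, transversion), 17 (G/C, transversion), 19 (T/A, transversion), 20 (A/G, transition), 23 (T/C, transition), 28 (T/A, transversion).
Of the 7 differences, 3 transitions and 4 transversions, so the answer is 4.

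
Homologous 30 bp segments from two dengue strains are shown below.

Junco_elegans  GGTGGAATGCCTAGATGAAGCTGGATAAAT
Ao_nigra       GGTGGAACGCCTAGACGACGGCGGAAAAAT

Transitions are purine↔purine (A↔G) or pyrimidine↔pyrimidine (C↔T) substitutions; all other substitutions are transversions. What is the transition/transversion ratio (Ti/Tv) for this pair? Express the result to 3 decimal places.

The sequences differ at positions 8 (T/C, transition), 16 (T/C, transition), 19 (A/C, transversion), 21 (C/G, transversion), 22 (T/C, transition), 26 (T/A, transversion).
Of the 6 differences, 3 transitions and 3 transversions, so Ti/Tv = 3/3 = 1.000.

1.000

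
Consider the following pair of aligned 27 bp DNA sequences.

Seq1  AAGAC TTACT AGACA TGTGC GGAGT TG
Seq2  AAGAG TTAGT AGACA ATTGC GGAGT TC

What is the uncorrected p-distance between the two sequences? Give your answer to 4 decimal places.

0.1852

Mismatches occur at site 5 (C/G), site 9 (C/G), site 16 (T/A), site 17 (G/T), site 27 (G/C).
There are 5 differences over 27 sites, so p = 5/27 = 0.1852.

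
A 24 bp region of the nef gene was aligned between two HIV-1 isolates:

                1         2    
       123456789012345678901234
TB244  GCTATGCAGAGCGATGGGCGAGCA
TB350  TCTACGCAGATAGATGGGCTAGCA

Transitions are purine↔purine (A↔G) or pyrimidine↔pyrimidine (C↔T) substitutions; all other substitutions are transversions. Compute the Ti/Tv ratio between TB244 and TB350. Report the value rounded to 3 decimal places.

0.250

Differing sites — 1:G/T (Tv); 5:T/C (Ti); 11:G/T (Tv); 12:C/A (Tv); 20:G/T (Tv).
Of the 5 differences, 1 transition and 4 transversions, so Ti/Tv = 1/4 = 0.250.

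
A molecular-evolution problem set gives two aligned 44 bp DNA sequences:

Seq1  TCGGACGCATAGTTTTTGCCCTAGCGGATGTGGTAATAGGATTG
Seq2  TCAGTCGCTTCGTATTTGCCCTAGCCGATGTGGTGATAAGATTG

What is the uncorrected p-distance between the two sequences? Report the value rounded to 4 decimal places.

Mismatches occur at site 3 (G→A), site 5 (A→T), site 9 (A→T), site 11 (A→C), site 14 (T→A), site 26 (G→C), site 35 (A→G), site 39 (G→A).
There are 8 differences over 44 sites, so p = 8/44 = 0.1818.

0.1818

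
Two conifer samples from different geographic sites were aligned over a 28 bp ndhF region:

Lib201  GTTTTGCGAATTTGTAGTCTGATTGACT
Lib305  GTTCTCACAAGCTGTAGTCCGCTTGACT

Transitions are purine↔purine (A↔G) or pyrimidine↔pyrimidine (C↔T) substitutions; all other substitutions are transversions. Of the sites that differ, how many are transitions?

The sequences differ at positions 4 (T/C, transition), 6 (G/C, transversion), 7 (C/A, transversion), 8 (G/C, transversion), 11 (T/G, transversion), 12 (T/C, transition), 20 (T/C, transition), 22 (A/C, transversion).
Of the 8 differences, 3 transitions and 5 transversions, so the answer is 3.

3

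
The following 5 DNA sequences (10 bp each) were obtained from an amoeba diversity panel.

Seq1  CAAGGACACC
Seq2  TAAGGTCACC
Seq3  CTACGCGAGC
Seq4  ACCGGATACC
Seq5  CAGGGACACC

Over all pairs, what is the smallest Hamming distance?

1

Pairwise Hamming distances:
  Seq1 vs Seq2: 2
  Seq1 vs Seq3: 5
  Seq1 vs Seq4: 4
  Seq1 vs Seq5: 1
  Seq2 vs Seq3: 6
  Seq2 vs Seq4: 5
  Seq2 vs Seq5: 3
  Seq3 vs Seq4: 7
  Seq3 vs Seq5: 6
  Seq4 vs Seq5: 4
The smallest is 1, between Seq1 and Seq5.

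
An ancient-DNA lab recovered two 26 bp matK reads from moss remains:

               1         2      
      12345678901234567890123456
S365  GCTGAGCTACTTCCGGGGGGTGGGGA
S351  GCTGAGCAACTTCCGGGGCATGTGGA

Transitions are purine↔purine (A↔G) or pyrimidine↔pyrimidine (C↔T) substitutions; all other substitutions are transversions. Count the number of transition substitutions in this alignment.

1

Mismatches occur at site 8 (T↔A, transversion), site 19 (G↔C, transversion), site 20 (G↔A, transition), site 23 (G↔T, transversion).
Of the 4 differences, 1 transition and 3 transversions, so the answer is 1.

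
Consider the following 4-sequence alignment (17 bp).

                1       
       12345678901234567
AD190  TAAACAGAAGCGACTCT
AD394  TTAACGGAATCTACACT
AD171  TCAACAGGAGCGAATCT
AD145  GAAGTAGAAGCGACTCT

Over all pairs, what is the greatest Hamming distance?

8

Pairwise Hamming distances:
  AD190 vs AD394: 5
  AD190 vs AD171: 3
  AD190 vs AD145: 3
  AD394 vs AD171: 7
  AD394 vs AD145: 8
  AD171 vs AD145: 6
The largest is 8, between AD394 and AD145.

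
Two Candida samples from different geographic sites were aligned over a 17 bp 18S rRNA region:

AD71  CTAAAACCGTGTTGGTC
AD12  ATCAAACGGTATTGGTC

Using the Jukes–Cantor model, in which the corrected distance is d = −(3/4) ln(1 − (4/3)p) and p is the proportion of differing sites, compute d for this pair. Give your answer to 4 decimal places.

0.2824

Mismatches occur at site 1 (C→A), site 3 (A→C), site 8 (C→G), site 11 (G→A).
p = 4/17 = 0.235294.
d = −0.75 · ln(1 − (4/3)·0.235294) = −0.75 · ln(0.686275) = −0.75 · (-0.376477) = 0.2824.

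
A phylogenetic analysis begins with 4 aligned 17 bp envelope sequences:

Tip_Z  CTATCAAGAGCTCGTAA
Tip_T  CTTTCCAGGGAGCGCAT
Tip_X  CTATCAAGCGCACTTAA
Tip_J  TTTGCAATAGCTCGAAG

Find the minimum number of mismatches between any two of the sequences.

3

Pairwise Hamming distances:
  Tip_Z vs Tip_T: 7
  Tip_Z vs Tip_X: 3
  Tip_Z vs Tip_J: 6
  Tip_T vs Tip_X: 8
  Tip_T vs Tip_J: 9
  Tip_X vs Tip_J: 9
The smallest is 3, between Tip_Z and Tip_X.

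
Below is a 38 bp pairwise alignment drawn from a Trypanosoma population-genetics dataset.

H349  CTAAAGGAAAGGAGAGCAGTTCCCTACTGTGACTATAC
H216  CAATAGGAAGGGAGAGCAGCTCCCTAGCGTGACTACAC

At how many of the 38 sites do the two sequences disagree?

7

Mismatches occur at site 2 (T↔A), site 4 (A↔T), site 10 (A↔G), site 20 (T↔C), site 27 (C↔G), site 28 (T↔C), site 36 (T↔C).
That gives 7 mismatches out of 38 aligned sites, so the Hamming distance is 7.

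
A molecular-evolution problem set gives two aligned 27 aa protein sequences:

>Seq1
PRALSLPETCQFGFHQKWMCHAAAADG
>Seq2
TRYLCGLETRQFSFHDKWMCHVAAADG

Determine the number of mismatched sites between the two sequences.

The sequences differ at positions 1 (P/T), 3 (A/Y), 5 (S/C), 6 (L/G), 7 (P/L), 10 (C/R), 13 (G/S), 16 (Q/D), 22 (A/V).
That gives 9 mismatches out of 27 aligned sites, so the Hamming distance is 9.

9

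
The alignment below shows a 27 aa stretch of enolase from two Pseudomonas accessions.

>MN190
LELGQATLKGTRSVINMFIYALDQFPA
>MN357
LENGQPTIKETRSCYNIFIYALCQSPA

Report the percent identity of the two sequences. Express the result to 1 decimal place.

66.7%

Mismatches occur at site 3 (L↔N), site 6 (A↔P), site 8 (L↔I), site 10 (G↔E), site 14 (V↔C), site 15 (I↔Y), site 17 (M↔I), site 23 (D↔C), site 25 (F↔S).
18 of the 27 sites match, so the percent identity is 18/27 × 100 = 66.7%.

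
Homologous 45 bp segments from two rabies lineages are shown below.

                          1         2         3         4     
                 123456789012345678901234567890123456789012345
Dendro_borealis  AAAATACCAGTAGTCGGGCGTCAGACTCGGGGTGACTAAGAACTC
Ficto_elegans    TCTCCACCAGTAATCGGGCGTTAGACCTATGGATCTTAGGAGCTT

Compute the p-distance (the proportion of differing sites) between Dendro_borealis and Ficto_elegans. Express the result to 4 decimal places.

The sequences differ at positions 1 (A/T), 2 (A/C), 3 (A/T), 4 (A/C), 5 (T/C), 13 (G/A), 22 (C/T), 27 (T/C), 28 (C/T), 29 (G/A), 30 (G/T), 33 (T/A), 34 (G/T), 35 (A/C), 36 (C/T), 39 (A/G), 42 (A/G), 45 (C/T).
There are 18 differences over 45 sites, so p = 18/45 = 0.4000.

0.4000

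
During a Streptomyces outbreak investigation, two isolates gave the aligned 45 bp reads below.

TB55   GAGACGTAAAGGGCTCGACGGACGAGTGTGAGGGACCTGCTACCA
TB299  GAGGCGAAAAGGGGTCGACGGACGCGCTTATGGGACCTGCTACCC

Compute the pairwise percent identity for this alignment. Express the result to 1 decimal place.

80.0%

Mismatches occur at site 4 (A→G), site 7 (T→A), site 14 (C→G), site 25 (A→C), site 27 (T→C), site 28 (G→T), site 30 (G→A), site 31 (A→T), site 45 (A→C).
36 of the 45 sites match, so the percent identity is 36/45 × 100 = 80.0%.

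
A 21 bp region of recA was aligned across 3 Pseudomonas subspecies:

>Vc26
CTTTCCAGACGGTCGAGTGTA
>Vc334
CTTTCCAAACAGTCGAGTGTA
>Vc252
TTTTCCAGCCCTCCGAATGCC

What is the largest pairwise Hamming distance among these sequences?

Pairwise Hamming distances:
  Vc26 vs Vc334: 2
  Vc26 vs Vc252: 8
  Vc334 vs Vc252: 9
The largest is 9, between Vc334 and Vc252.

9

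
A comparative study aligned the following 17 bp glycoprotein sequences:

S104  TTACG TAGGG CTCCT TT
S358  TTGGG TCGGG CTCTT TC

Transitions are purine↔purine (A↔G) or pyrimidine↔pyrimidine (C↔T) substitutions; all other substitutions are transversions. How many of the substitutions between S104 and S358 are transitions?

The sequences differ at positions 3 (A/G, transition), 4 (C/G, transversion), 7 (A/C, transversion), 14 (C/T, transition), 17 (T/C, transition).
Of the 5 differences, 3 transitions and 2 transversions, so the answer is 3.

3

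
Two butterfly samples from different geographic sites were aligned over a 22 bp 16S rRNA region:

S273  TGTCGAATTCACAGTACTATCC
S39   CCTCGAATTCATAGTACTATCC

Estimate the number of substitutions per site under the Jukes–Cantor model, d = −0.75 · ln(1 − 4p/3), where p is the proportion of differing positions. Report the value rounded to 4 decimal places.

Mismatches occur at site 1 (T/C), site 2 (G/C), site 12 (C/T).
p = 3/22 = 0.136364.
d = −0.75 · ln(1 − (4/3)·0.136364) = −0.75 · ln(0.818181) = −0.75 · (-0.200672) = 0.1505.

0.1505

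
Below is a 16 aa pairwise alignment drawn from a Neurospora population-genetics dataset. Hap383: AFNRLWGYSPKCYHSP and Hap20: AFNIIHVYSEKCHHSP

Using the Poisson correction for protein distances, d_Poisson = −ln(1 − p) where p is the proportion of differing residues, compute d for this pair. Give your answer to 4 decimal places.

The sequences differ at positions 4 (R/I), 5 (L/I), 6 (W/H), 7 (G/V), 10 (P/E), 13 (Y/H).
p = 6/16 = 0.375000.
d = −ln(1 − 0.375000) = −ln(0.625000) = 0.4700.

0.4700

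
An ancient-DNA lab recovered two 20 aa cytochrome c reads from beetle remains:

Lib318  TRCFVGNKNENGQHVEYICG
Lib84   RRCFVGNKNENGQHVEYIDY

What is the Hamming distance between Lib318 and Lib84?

3

Mismatches occur at site 1 (T→R), site 19 (C→D), site 20 (G→Y).
That gives 3 mismatches out of 20 aligned sites, so the Hamming distance is 3.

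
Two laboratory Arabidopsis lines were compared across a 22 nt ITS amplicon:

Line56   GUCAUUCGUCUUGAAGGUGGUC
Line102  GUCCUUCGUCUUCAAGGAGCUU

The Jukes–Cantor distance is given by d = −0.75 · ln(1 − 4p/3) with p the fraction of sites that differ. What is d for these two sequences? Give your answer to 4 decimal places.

0.2708

The sequences differ at positions 4 (A/C), 13 (G/C), 18 (U/A), 20 (G/C), 22 (C/U).
p = 5/22 = 0.227273.
d = −0.75 · ln(1 − (4/3)·0.227273) = −0.75 · ln(0.696969) = −0.75 · (-0.361014) = 0.2708.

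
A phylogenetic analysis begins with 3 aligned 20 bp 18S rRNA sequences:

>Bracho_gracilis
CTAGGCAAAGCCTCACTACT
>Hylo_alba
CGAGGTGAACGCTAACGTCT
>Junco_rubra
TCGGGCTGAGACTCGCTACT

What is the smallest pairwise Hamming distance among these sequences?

Pairwise Hamming distances:
  Bracho_gracilis vs Hylo_alba: 8
  Bracho_gracilis vs Junco_rubra: 7
  Hylo_alba vs Junco_rubra: 12
The smallest is 7, between Bracho_gracilis and Junco_rubra.

7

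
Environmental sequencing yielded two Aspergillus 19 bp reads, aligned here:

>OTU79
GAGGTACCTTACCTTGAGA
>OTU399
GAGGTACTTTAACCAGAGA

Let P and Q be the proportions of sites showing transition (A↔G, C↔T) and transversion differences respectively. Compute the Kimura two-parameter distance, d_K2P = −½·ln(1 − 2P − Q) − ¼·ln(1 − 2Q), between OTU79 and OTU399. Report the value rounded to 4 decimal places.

Differing sites — 8:C/T (Ti); 12:C/A (Tv); 14:T/C (Ti); 15:T/A (Tv).
Of the 4 differences, 2 transitions and 2 transversions over 19 sites: P = 2/19 = 0.105263, Q = 2/19 = 0.105263.
d = −0.5·ln(0.684211) − 0.25·ln(0.789474) = −0.5·(-0.379489) − 0.25·(-0.236388) = 0.2488.

0.2488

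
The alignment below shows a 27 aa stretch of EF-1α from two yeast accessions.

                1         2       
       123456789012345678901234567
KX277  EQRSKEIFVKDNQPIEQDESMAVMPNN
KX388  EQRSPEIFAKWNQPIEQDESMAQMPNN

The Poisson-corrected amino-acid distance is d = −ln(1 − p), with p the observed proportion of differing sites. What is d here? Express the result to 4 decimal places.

0.1603

Mismatches occur at site 5 (K→P), site 9 (V→A), site 11 (D→W), site 23 (V→Q).
p = 4/27 = 0.148148.
d = −ln(1 − 0.148148) = −ln(0.851852) = 0.1603.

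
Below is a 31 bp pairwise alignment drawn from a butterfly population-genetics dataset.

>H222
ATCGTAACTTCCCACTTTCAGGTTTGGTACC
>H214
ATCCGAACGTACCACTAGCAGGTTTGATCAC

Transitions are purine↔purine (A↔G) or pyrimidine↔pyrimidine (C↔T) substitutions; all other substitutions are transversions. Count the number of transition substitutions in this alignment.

1

Mismatches occur at site 4 (G→C, transversion), site 5 (T→G, transversion), site 9 (T→G, transversion), site 11 (C→A, transversion), site 17 (T→A, transversion), site 18 (T→G, transversion), site 27 (G→A, transition), site 29 (A→C, transversion), site 30 (C→A, transversion).
Of the 9 differences, 1 transition and 8 transversions, so the answer is 1.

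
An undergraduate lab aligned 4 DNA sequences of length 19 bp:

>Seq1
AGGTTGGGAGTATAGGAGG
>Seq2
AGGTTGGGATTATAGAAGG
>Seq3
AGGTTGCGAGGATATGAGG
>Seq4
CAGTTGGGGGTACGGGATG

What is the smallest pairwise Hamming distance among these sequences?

Pairwise Hamming distances:
  Seq1 vs Seq2: 2
  Seq1 vs Seq3: 3
  Seq1 vs Seq4: 6
  Seq2 vs Seq3: 5
  Seq2 vs Seq4: 8
  Seq3 vs Seq4: 9
The smallest is 2, between Seq1 and Seq2.

2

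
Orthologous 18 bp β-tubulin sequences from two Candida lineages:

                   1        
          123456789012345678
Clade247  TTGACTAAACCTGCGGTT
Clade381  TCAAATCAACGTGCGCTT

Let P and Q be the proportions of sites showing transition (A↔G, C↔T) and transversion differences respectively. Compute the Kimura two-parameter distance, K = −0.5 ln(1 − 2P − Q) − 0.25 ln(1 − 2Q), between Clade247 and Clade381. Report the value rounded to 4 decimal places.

0.4408

The sequences differ at positions 2 (T/C, transition), 3 (G/A, transition), 5 (C/A, transversion), 7 (A/C, transversion), 11 (C/G, transversion), 16 (G/C, transversion).
Of the 6 differences, 2 transitions and 4 transversions over 18 sites: P = 2/18 = 0.111111, Q = 4/18 = 0.222222.
d = −0.5·ln(0.555556) − 0.25·ln(0.555556) = −0.5·(-0.587786) − 0.25·(-0.587786) = 0.4408.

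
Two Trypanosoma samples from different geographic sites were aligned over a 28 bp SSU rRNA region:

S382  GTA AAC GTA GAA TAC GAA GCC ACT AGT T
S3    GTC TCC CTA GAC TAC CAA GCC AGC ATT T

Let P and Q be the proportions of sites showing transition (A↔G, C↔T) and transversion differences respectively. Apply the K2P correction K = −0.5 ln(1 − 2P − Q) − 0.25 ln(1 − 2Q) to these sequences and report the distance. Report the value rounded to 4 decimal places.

Mismatches occur at site 3 (A/C, transversion), site 4 (A/T, transversion), site 5 (A/C, transversion), site 7 (G/C, transversion), site 12 (A/C, transversion), site 16 (G/C, transversion), site 23 (C/G, transversion), site 24 (T/C, transition), site 26 (G/T, transversion).
Of the 9 differences, 1 transition and 8 transversions over 28 sites: P = 1/28 = 0.035714, Q = 8/28 = 0.285714.
d = −0.5·ln(0.642858) − 0.25·ln(0.428572) = −0.5·(-0.441831) − 0.25·(-0.847297) = 0.4327.

0.4327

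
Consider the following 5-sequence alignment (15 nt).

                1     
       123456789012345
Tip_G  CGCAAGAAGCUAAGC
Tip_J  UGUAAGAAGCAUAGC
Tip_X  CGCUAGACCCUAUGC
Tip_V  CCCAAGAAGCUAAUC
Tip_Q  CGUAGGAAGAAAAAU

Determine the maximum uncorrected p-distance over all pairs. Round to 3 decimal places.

0.667

Pairwise Hamming distances:
  Tip_G vs Tip_J: 4
  Tip_G vs Tip_X: 4
  Tip_G vs Tip_V: 2
  Tip_G vs Tip_Q: 6
  Tip_J vs Tip_X: 8
  Tip_J vs Tip_V: 6
  Tip_J vs Tip_Q: 6
  Tip_X vs Tip_V: 6
  Tip_X vs Tip_Q: 10
  Tip_V vs Tip_Q: 7
The largest is 10 mismatches, between Tip_X and Tip_Q; p = 10/15 = 0.667.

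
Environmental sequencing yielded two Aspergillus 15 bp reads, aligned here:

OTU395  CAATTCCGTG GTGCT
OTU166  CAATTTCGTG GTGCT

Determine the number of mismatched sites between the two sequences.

1

A single mismatch occurs at site 6 (C/T).
That gives 1 mismatch out of 15 aligned sites, so the Hamming distance is 1.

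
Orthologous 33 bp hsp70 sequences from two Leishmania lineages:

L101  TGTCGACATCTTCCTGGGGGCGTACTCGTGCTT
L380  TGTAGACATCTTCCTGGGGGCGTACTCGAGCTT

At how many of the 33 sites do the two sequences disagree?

Differing sites — 4:C/A; 29:T/A.
That gives 2 mismatches out of 33 aligned sites, so the Hamming distance is 2.

2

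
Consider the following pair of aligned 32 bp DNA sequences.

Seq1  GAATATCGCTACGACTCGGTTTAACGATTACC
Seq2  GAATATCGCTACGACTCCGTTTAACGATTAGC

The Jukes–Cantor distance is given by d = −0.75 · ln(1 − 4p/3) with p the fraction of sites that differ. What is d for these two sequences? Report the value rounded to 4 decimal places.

Differing sites — 18:G/C; 31:C/G.
p = 2/32 = 0.062500.
d = −0.75 · ln(1 − (4/3)·0.062500) = −0.75 · ln(0.916667) = −0.75 · (-0.087011) = 0.0653.

0.0653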